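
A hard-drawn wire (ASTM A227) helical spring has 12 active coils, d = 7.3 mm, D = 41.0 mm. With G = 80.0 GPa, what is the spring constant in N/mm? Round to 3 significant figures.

k = Gd⁴/(8D³N_a) = (80.0×10³ × 7.3⁴) / (8 × 41.0³ × 12)
  = 2.27186e+08 / 6.61642e+06 = 34.337 N/mm

34.3 N/mm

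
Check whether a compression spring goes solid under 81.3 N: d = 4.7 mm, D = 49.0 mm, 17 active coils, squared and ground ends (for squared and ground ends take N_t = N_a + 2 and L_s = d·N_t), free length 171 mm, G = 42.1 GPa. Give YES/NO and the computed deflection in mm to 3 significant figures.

k = Gd⁴/(8D³N_a) = (42.1×10³)(4.7⁴)/(8·49.0³·17) = 1.2839 N/mm
N_t = 19; L_s = 4.7·19 = 89.3 mm; δ_solid = L₀ − L_s = 171 − 89.3 = 81.7 mm
δ = F/k = 81.3/1.2839 = 63.32 mm
δ < δ_solid → spring does not go solid

NO, δ = 63.3 mm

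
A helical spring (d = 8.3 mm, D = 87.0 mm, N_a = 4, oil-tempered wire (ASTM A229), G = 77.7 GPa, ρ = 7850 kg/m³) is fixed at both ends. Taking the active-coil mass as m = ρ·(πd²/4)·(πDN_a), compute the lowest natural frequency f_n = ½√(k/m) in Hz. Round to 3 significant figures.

k = Gd⁴/(8D³N_a) = (77.7×10³)(8.3⁴)/(8·87.0³·4) = 17.5 N/mm = 17500 N/m
Wire length L = πDN_a = π·87.0·4 = 1093.3 mm
m = ρ·(πd²/4)·L = 7850 × 54.106×10⁻⁶ m² × 1.0933 m = 0.46435 kg
f_n = ½√(k/m) = 0.5·√(17500/0.46435) = 0.5·√(37686) = 97.064 Hz

97.1 Hz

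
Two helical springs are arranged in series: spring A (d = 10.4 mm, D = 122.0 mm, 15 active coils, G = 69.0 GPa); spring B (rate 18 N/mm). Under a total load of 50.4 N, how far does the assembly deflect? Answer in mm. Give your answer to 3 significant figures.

k_A = Gd⁴/(8D³N_a) = (69.0×10³)(10.4⁴)/(8·122.0³·15) = 3.7044 N/mm
Series: 1/k_eq = 1/3.7044 + 1/18 = 0.3255; k_eq = 3.0722 N/mm
δ = F/k_eq = 50.4/3.0722 = 16.405 mm

16.4 mm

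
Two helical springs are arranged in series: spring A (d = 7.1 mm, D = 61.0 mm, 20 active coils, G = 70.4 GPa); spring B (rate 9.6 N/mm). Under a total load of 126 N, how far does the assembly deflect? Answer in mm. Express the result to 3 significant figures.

38.7 mm

k_A = Gd⁴/(8D³N_a) = (70.4×10³)(7.1⁴)/(8·61.0³·20) = 4.926 N/mm
Series: 1/k_eq = 1/4.926 + 1/9.6 = 0.30717; k_eq = 3.2555 N/mm
δ = F/k_eq = 126/3.2555 = 38.703 mm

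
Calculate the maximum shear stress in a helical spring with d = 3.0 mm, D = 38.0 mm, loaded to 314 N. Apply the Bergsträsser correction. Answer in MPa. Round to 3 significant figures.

Spring index C = D/d = 38.0/3.0 = 12.6667
K_B = (4C+2)/(4C−3) = 52.667/47.667 = 1.1049
τ₀ = 8FD/(πd³) = 8·314·38.0/(π·3.0³) = 95456/84.823 = 1125.4 MPa
τ_max = K·τ₀ = 1.1049 × 1125.4 = 1243.4 MPa

1240 MPa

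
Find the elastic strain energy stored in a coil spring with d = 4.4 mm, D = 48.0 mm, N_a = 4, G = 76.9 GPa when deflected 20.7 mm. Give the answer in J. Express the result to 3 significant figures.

k = Gd⁴/(8D³N_a) = (76.9×10³)(4.4⁴)/(8·48.0³·4) = 8.1445 N/mm
U = ½kδ² = 0.5 × 8.1445 × 20.7² = 1744.9 N·mm = 1.7449 J

1.74 J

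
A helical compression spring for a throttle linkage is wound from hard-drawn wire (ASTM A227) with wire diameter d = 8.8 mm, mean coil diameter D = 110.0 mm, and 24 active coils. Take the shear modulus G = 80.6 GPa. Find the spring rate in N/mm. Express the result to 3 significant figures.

k = Gd⁴/(8D³N_a) = (80.6×10³ × 8.8⁴) / (8 × 110.0³ × 24)
  = 4.83354e+08 / 2.55552e+08 = 1.8914 N/mm

1.89 N/mm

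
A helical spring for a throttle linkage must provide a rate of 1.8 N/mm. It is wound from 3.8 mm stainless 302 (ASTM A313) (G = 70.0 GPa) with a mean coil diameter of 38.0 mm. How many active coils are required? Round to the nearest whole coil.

18

N_a = Gd⁴/(8D³k) = (70.0×10³ × 3.8⁴)/(8 × 38.0³ × 1.8)
    = 1.4596e+07 / 790157 = 18.47 → 18 coils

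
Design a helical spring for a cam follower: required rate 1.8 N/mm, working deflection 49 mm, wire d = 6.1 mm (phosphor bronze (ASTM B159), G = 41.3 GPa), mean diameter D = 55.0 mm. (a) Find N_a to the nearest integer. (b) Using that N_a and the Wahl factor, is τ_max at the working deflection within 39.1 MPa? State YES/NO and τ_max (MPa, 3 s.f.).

N_a = Gd⁴/(8D³k) = (41.3×10³)(6.1⁴)/(8·55.0³·1.8) = 23.87 → N_a = 24
Actual rate k = Gd⁴/(8D³·24) = 1.7901 N/mm
Working load F = kδ = 1.7901·49 = 87.715 N
C = 55.0/6.1 = 9.0164; K_W = (4C−1)/(4C−4)+0.615/C = 1.1618
τ_max = K_W·8FD/(πd³) = 1.1618·54.124 = 62.879 MPa
τ_max > 39.1 MPa → exceeds allowable

(a) 24 coils; (b) NO, τ_max = 62.9 MPa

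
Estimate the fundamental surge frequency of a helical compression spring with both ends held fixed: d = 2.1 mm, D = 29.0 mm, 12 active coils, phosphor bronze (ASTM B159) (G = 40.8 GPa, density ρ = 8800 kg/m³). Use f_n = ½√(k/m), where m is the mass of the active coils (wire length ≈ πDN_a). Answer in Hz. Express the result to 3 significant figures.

k = Gd⁴/(8D³N_a) = (40.8×10³)(2.1⁴)/(8·29.0³·12) = 0.3389 N/mm = 338.9 N/m
Wire length L = πDN_a = π·29.0·12 = 1093.3 mm
m = ρ·(πd²/4)·L = 8800 × 3.4636×10⁻⁶ m² × 1.0933 m = 0.033323 kg
f_n = ½√(k/m) = 0.5·√(338.9/0.033323) = 0.5·√(10170) = 50.424 Hz

50.4 Hz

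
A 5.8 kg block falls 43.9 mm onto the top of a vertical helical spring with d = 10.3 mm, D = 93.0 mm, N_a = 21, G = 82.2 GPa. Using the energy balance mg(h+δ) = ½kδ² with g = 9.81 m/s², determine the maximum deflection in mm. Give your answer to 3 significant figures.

k = Gd⁴/(8D³N_a) = (82.2×10³)(10.3⁴)/(8·93.0³·21) = 6.8464 N/mm
W = mg = 5.8 × 9.81 = 56.898 N
½kδ² − Wδ − Wh = 0 → δ = (W + √(W² + 2kWh))/k
δ = (56.898 + √(3237.4 + 34202.2))/6.8464 = (56.898 + 193.49)/6.8464 = 36.573 mm

36.6 mm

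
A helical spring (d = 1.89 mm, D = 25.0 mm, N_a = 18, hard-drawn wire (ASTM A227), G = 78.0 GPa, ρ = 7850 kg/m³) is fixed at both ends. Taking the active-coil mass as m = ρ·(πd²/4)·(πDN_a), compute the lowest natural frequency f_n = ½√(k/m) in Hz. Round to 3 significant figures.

59.6 Hz

k = Gd⁴/(8D³N_a) = (78.0×10³)(1.89⁴)/(8·25.0³·18) = 0.44234 N/mm = 442.34 N/m
Wire length L = πDN_a = π·25.0·18 = 1413.7 mm
m = ρ·(πd²/4)·L = 7850 × 2.8055×10⁻⁶ m² × 1.4137 m = 0.031135 kg
f_n = ½√(k/m) = 0.5·√(442.34/0.031135) = 0.5·√(14207) = 59.597 Hz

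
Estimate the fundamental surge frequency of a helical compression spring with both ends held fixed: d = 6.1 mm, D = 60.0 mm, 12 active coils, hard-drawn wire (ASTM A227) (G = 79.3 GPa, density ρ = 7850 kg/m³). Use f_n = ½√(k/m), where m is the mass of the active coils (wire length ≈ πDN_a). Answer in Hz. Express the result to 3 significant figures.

50.5 Hz

k = Gd⁴/(8D³N_a) = (79.3×10³)(6.1⁴)/(8·60.0³·12) = 5.295 N/mm = 5295 N/m
Wire length L = πDN_a = π·60.0·12 = 2261.9 mm
m = ρ·(πd²/4)·L = 7850 × 29.225×10⁻⁶ m² × 2.2619 m = 0.51892 kg
f_n = ½√(k/m) = 0.5·√(5295/0.51892) = 0.5·√(10204) = 50.507 Hz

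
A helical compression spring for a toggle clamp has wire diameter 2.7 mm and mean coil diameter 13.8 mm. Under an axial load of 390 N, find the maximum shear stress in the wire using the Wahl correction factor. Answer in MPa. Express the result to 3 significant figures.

Spring index C = D/d = 13.8/2.7 = 5.1111
K_W = (4C−1)/(4C−4) + 0.615/C = 19.444/16.444 + 0.1203 = 1.3028
τ₀ = 8FD/(πd³) = 8·390·13.8/(π·2.7³) = 43056/61.836 = 696.29 MPa
τ_max = K·τ₀ = 1.3028 × 696.29 = 907.1 MPa

907 MPa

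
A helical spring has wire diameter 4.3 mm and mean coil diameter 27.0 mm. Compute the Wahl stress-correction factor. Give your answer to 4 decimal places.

C = D/d = 27.0/4.3 = 6.2791
K_W = (4C−1)/(4C−4) + 0.615/C = 24.116/21.116 + 0.0979 = 1.2400

1.2400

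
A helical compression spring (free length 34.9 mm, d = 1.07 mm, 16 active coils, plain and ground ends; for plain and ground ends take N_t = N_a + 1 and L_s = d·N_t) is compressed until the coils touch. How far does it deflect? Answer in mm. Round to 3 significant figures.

16.7 mm

N_t = 17; L_s = 1.07·17 = 18.19 mm
δ_solid = L₀ − L_s = 34.9 − 18.19 = 16.71 mm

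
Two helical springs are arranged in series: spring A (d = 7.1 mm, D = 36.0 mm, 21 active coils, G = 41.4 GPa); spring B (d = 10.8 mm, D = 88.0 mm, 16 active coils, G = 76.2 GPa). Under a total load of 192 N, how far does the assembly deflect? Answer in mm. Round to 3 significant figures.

k_A = Gd⁴/(8D³N_a) = (41.4×10³)(7.1⁴)/(8·36.0³·21) = 13.422 N/mm
k_B = Gd⁴/(8D³N_a) = (76.2×10³)(10.8⁴)/(8·88.0³·16) = 11.885 N/mm
Series: 1/k_eq = 1/13.422 + 1/11.885 = 0.15865; k_eq = 6.3034 N/mm
δ = F/k_eq = 192/6.3034 = 30.46 mm

30.5 mm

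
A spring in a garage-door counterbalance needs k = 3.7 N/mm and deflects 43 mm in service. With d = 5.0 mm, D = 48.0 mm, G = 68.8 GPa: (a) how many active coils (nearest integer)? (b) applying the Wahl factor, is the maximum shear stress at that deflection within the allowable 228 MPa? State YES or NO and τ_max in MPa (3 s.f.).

N_a = Gd⁴/(8D³k) = (68.8×10³)(5.0⁴)/(8·48.0³·3.7) = 13.14 → N_a = 13
Actual rate k = Gd⁴/(8D³·13) = 3.7386 N/mm
Working load F = kδ = 3.7386·43 = 160.76 N
C = 48.0/5.0 = 9.6000; K_W = (4C−1)/(4C−4)+0.615/C = 1.1513
τ_max = K_W·8FD/(πd³) = 1.1513·157.2 = 180.98 MPa
τ_max ≤ 228 MPa → acceptable

(a) 13 coils; (b) YES, τ_max = 181 MPa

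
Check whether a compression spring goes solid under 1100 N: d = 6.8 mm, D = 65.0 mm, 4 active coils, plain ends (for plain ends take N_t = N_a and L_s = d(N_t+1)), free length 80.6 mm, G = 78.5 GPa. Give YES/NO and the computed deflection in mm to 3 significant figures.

YES, δ = 57.6 mm

k = Gd⁴/(8D³N_a) = (78.5×10³)(6.8⁴)/(8·65.0³·4) = 19.099 N/mm
N_t = 4; L_s = 6.8·5 = 34 mm; δ_solid = L₀ − L_s = 80.6 − 34 = 46.6 mm
δ = F/k = 1100/19.099 = 57.594 mm
δ ≥ δ_solid → spring goes solid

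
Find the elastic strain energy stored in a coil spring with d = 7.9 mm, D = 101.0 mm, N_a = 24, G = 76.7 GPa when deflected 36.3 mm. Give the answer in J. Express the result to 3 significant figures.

k = Gd⁴/(8D³N_a) = (76.7×10³)(7.9⁴)/(8·101.0³·24) = 1.5102 N/mm
U = ½kδ² = 0.5 × 1.5102 × 36.3² = 995 N·mm = 0.995 J

0.995 J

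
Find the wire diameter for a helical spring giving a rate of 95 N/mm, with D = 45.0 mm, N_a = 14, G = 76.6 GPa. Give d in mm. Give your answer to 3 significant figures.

d = (8D³N_a·k / G)^(1/4) = (8·45.0³·14·95 / (76.6×10³))^0.25
  = (12658)^0.25 = 10.6069 mm

10.6 mm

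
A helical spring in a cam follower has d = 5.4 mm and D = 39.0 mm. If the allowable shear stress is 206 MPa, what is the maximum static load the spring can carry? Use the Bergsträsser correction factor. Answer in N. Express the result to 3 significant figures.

C = D/d = 39.0/5.4 = 7.2222
K_B = (4C+2)/(4C−3) = 30.889/25.889 = 1.1931
τ_max = K·8FD/(πd³) → F_max = τ_allow·πd³/(8DK)
F_max = 206·π·5.4³/(8·39.0·1.1931) = 1.0191e+05/372.26 = 273.75 N

274 N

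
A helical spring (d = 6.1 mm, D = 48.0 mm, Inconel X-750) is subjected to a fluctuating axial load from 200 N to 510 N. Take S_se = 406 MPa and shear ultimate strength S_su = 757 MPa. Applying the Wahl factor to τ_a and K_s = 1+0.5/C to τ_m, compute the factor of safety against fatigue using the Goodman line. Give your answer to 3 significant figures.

1.95

C = D/d = 48.0/6.1 = 7.8689; K_W = (4C−1)/(4C−4)+0.615/C = 1.1873; K_s = 1+0.5/C = 1.0635
F_a = (F_max−F_min)/2 = 155 N; F_m = (F_max+F_min)/2 = 355 N
τ_a = K_W·8F_aD/(πd³) = 1.1873 × 83.469 = 99.106 MPa
τ_m = K_s·8F_mD/(πd³) = 1.0635 × 191.17 = 203.32 MPa
Goodman: 1/n_f = τ_a/S_se + τ_m/S_su = 99.106/406 + 203.32/757 = 0.24410 + 0.26858 = 0.51269
n_f = 1/0.51269 = 1.951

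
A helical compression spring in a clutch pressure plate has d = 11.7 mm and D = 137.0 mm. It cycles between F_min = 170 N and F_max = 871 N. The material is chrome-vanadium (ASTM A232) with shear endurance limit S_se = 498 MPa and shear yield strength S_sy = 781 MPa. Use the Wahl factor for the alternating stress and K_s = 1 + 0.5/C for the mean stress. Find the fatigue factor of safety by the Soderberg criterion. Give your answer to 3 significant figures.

3.09

C = D/d = 137.0/11.7 = 11.7094; K_W = (4C−1)/(4C−4)+0.615/C = 1.1226; K_s = 1+0.5/C = 1.0427
F_a = (F_max−F_min)/2 = 350.5 N; F_m = (F_max+F_min)/2 = 520.5 N
τ_a = K_W·8F_aD/(πd³) = 1.1226 × 76.347 = 85.703 MPa
τ_m = K_s·8F_mD/(πd³) = 1.0427 × 113.38 = 118.22 MPa
Soderberg: 1/n_f = τ_a/S_se + τ_m/S_sy = 85.703/498 + 118.22/781 = 0.17210 + 0.15137 = 0.32346
n_f = 1/0.32346 = 3.092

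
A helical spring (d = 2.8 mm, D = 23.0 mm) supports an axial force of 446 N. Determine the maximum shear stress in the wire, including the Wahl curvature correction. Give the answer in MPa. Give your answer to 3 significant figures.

1400 MPa

Spring index C = D/d = 23.0/2.8 = 8.2143
K_W = (4C−1)/(4C−4) + 0.615/C = 31.857/28.857 + 0.0749 = 1.1788
τ₀ = 8FD/(πd³) = 8·446·23.0/(π·2.8³) = 82064/68.964 = 1190 MPa
τ_max = K·τ₀ = 1.1788 × 1190 = 1402.7 MPa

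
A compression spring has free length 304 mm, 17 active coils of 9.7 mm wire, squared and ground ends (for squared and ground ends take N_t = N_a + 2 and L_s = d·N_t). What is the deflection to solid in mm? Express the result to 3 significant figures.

N_t = 19; L_s = 9.7·19 = 184.3 mm
δ_solid = L₀ − L_s = 304 − 184.3 = 119.7 mm

120 mm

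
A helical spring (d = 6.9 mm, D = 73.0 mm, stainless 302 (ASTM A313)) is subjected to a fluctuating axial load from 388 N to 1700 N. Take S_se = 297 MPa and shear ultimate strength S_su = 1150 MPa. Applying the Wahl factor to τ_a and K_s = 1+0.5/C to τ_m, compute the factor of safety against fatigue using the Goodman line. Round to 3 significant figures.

0.511

C = D/d = 73.0/6.9 = 10.5797; K_W = (4C−1)/(4C−4)+0.615/C = 1.1364; K_s = 1+0.5/C = 1.0473
F_a = (F_max−F_min)/2 = 656 N; F_m = (F_max+F_min)/2 = 1044 N
τ_a = K_W·8F_aD/(πd³) = 1.1364 × 371.21 = 421.85 MPa
τ_m = K_s·8F_mD/(πd³) = 1.0473 × 590.77 = 618.69 MPa
Goodman: 1/n_f = τ_a/S_se + τ_m/S_su = 421.85/297 + 618.69/1150 = 1.42037 + 0.53799 = 1.9584
n_f = 1/1.9584 = 0.5106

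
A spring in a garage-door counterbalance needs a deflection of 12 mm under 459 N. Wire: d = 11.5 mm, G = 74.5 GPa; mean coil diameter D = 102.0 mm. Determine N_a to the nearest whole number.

4

Required rate k = F/δ = 459/12 = 38.25 N/mm
N_a = Gd⁴/(8D³k) = (74.5×10³ × 11.5⁴)/(8 × 102.0³ × 38.25)
    = 1.30301e+09 / 3.2473e+08 = 4.013 → 4 coils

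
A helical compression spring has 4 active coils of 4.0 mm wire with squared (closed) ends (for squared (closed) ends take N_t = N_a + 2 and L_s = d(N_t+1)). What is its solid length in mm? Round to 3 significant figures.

squared (closed) ends: N_t = N_a + 2 = 4 + 2 = 6
L_s = d·(N_t+1) = 4.0 × 7 = 28 mm

28.0 mm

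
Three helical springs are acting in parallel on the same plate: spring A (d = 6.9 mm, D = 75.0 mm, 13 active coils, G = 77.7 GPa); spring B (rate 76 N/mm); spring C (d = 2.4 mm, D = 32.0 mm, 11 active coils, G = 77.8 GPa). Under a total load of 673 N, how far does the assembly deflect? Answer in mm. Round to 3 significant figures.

k_A = Gd⁴/(8D³N_a) = (77.7×10³)(6.9⁴)/(8·75.0³·13) = 4.0142 N/mm
k_C = Gd⁴/(8D³N_a) = (77.8×10³)(2.4⁴)/(8·32.0³·11) = 0.89514 N/mm
Parallel: k_eq = 4.0142 + 76 + 0.89514 = 80.909 N/mm
δ = F/k_eq = 673/80.909 = 8.318 mm

8.32 mm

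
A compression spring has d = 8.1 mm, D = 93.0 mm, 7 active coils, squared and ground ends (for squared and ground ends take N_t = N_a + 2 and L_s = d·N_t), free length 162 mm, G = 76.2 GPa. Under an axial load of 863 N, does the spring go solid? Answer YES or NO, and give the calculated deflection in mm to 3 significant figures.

YES, δ = 119 mm

k = Gd⁴/(8D³N_a) = (76.2×10³)(8.1⁴)/(8·93.0³·7) = 7.2821 N/mm
N_t = 9; L_s = 8.1·9 = 72.9 mm; δ_solid = L₀ − L_s = 162 − 72.9 = 89.1 mm
δ = F/k = 863/7.2821 = 118.51 mm
δ ≥ δ_solid → spring goes solid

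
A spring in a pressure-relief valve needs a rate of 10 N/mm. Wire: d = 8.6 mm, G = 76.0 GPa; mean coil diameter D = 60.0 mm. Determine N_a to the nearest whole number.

N_a = Gd⁴/(8D³k) = (76.0×10³ × 8.6⁴)/(8 × 60.0³ × 10)
    = 4.15726e+08 / 1.728e+07 = 24.06 → 24 coils

24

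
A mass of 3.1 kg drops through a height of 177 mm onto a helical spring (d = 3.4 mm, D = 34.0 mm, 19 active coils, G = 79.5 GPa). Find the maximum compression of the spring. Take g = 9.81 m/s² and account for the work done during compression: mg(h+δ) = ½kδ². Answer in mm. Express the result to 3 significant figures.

k = Gd⁴/(8D³N_a) = (79.5×10³)(3.4⁴)/(8·34.0³·19) = 1.7783 N/mm
W = mg = 3.1 × 9.81 = 30.411 N
½kδ² − Wδ − Wh = 0 → δ = (W + √(W² + 2kWh))/k
δ = (30.411 + √(924.83 + 19144.2))/1.7783 = (30.411 + 141.67)/1.7783 = 96.765 mm

96.8 mm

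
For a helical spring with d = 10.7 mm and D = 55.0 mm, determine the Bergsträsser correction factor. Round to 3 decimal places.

C = D/d = 55.0/10.7 = 5.1402
K_B = (4C+2)/(4C−3) = 22.561/17.561 = 1.2847

1.285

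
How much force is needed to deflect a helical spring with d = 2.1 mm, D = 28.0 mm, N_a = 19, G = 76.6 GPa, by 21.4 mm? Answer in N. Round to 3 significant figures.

9.55 N

k = Gd⁴/(8D³N_a) = (76.6×10³)(2.1⁴)/(8·28.0³·19) = 0.44647 N/mm
F = k·δ = 0.44647 × 21.4 = 9.5544 N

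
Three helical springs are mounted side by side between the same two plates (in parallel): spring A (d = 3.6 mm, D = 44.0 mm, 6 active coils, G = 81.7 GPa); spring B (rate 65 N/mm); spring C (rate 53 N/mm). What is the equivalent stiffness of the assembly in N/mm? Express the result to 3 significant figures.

121 N/mm

k_A = Gd⁴/(8D³N_a) = (81.7×10³)(3.6⁴)/(8·44.0³·6) = 3.3561 N/mm
Parallel: k_eq = 3.3561 + 65 + 53 = 121.36 N/mm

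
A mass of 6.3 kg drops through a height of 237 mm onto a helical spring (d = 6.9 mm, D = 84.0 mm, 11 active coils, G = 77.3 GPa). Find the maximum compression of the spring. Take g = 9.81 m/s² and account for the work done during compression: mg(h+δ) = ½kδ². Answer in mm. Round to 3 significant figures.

k = Gd⁴/(8D³N_a) = (77.3×10³)(6.9⁴)/(8·84.0³·11) = 3.3594 N/mm
W = mg = 6.3 × 9.81 = 61.803 N
½kδ² − Wδ − Wh = 0 → δ = (W + √(W² + 2kWh))/k
δ = (61.803 + √(3819.6 + 98410.9))/3.3594 = (61.803 + 319.74)/3.3594 = 113.57 mm

114 mm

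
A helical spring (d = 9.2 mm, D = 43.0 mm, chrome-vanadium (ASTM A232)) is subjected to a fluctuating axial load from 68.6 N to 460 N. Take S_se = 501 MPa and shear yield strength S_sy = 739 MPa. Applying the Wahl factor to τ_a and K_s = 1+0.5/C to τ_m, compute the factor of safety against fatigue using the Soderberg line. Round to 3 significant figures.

C = D/d = 43.0/9.2 = 4.6739; K_W = (4C−1)/(4C−4)+0.615/C = 1.3357; K_s = 1+0.5/C = 1.1070
F_a = (F_max−F_min)/2 = 195.7 N; F_m = (F_max+F_min)/2 = 264.3 N
τ_a = K_W·8F_aD/(πd³) = 1.3357 × 27.519 = 36.758 MPa
τ_m = K_s·8F_mD/(πd³) = 1.1070 × 37.166 = 41.142 MPa
Soderberg: 1/n_f = τ_a/S_se + τ_m/S_sy = 36.758/501 + 41.142/739 = 0.07337 + 0.05567 = 0.12904
n_f = 1/0.12904 = 7.749

7.75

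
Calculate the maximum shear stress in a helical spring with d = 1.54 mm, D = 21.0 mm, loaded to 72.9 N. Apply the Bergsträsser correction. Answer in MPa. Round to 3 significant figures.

1170 MPa

Spring index C = D/d = 21.0/1.54 = 13.6364
K_B = (4C+2)/(4C−3) = 56.545/51.545 = 1.0970
τ₀ = 8FD/(πd³) = 8·72.9·21.0/(π·1.54³) = 12247.2/11.474 = 1067.4 MPa
τ_max = K·τ₀ = 1.0970 × 1067.4 = 1170.9 MPa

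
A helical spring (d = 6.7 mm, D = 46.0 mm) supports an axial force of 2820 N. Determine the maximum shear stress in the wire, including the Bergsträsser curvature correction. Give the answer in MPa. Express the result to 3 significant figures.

Spring index C = D/d = 46.0/6.7 = 6.8657
K_B = (4C+2)/(4C−3) = 29.463/24.463 = 1.2044
τ₀ = 8FD/(πd³) = 8·2820·46.0/(π·6.7³) = 1.03776e+06/944.87 = 1098.3 MPa
τ_max = K·τ₀ = 1.2044 × 1098.3 = 1322.8 MPa

1320 MPa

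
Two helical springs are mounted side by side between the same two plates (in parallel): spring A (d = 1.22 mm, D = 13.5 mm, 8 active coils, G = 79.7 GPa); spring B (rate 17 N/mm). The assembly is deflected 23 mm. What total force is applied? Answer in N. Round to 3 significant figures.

417 N

k_A = Gd⁴/(8D³N_a) = (79.7×10³)(1.22⁴)/(8·13.5³·8) = 1.1213 N/mm
Parallel: k_eq = 1.1213 + 17 = 18.121 N/mm
F = k_eq·δ = 18.121·23 = 416.79 N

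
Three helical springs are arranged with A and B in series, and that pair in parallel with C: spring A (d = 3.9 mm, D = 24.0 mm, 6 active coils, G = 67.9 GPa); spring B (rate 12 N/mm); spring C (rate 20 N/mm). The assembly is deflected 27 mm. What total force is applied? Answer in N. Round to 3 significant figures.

k_A = Gd⁴/(8D³N_a) = (67.9×10³)(3.9⁴)/(8·24.0³·6) = 23.673 N/mm
Springs A,B series: k_AB = 1/(1/23.673+1/12) = 7.9633 N/mm; parallel with C: k_eq = 7.9633+20 = 27.963 N/mm
F = k_eq·δ = 27.963·27 = 755.01 N

755 N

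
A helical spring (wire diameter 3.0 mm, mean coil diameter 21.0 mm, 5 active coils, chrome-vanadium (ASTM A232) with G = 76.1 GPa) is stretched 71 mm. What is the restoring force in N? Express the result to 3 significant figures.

1180 N

k = Gd⁴/(8D³N_a) = (76.1×10³)(3.0⁴)/(8·21.0³·5) = 16.64 N/mm
F = k·δ = 16.64 × 71 = 1181.4 N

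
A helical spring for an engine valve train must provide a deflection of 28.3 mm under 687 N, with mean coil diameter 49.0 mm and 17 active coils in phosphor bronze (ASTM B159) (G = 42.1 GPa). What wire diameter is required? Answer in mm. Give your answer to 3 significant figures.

9.80 mm

Required rate k = F/δ = 687/28.3 = 24.276 N/mm
d = (8D³N_a·k / G)^(1/4) = (8·49.0³·17·24.276 / (42.1×10³))^0.25
  = (9226)^0.25 = 9.8006 mm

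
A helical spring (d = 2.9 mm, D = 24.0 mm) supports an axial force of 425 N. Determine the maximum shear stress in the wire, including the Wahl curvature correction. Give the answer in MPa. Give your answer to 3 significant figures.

1250 MPa

Spring index C = D/d = 24.0/2.9 = 8.2759
K_W = (4C−1)/(4C−4) + 0.615/C = 32.103/29.103 + 0.0743 = 1.1774
τ₀ = 8FD/(πd³) = 8·425·24.0/(π·2.9³) = 81600/76.62 = 1065 MPa
τ_max = K·τ₀ = 1.1774 × 1065 = 1253.9 MPa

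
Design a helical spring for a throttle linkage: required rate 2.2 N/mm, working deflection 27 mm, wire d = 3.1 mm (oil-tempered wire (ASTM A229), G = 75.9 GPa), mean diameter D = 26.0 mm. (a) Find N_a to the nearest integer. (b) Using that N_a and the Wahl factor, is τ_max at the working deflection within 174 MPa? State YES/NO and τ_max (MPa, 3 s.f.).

(a) 23 coils; (b) YES, τ_max = 153 MPa

N_a = Gd⁴/(8D³k) = (75.9×10³)(3.1⁴)/(8·26.0³·2.2) = 22.66 → N_a = 23
Actual rate k = Gd⁴/(8D³·23) = 2.1675 N/mm
Working load F = kδ = 2.1675·27 = 58.521 N
C = 26.0/3.1 = 8.3871; K_W = (4C−1)/(4C−4)+0.615/C = 1.1749
τ_max = K_W·8FD/(πd³) = 1.1749·130.06 = 152.8 MPa
τ_max ≤ 174 MPa → acceptable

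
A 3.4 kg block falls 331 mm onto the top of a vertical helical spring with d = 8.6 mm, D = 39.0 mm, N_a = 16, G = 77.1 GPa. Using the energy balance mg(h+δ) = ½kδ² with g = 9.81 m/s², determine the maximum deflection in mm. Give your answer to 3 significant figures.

20.5 mm

k = Gd⁴/(8D³N_a) = (77.1×10³)(8.6⁴)/(8·39.0³·16) = 55.545 N/mm
W = mg = 3.4 × 9.81 = 33.354 N
½kδ² − Wδ − Wh = 0 → δ = (W + √(W² + 2kWh))/k
δ = (33.354 + √(1112.5 + 1.22645e+06))/55.545 = (33.354 + 1108)/55.545 = 20.547 mm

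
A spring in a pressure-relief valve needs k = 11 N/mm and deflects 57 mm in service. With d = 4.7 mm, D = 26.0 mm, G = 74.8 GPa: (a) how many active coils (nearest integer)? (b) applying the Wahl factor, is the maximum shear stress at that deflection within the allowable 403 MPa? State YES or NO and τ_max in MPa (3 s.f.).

(a) 24 coils; (b) NO, τ_max = 502 MPa

N_a = Gd⁴/(8D³k) = (74.8×10³)(4.7⁴)/(8·26.0³·11) = 23.6 → N_a = 24
Actual rate k = Gd⁴/(8D³·24) = 10.816 N/mm
Working load F = kδ = 10.816·57 = 616.52 N
C = 26.0/4.7 = 5.5319; K_W = (4C−1)/(4C−4)+0.615/C = 1.2767
τ_max = K_W·8FD/(πd³) = 1.2767·393.16 = 501.93 MPa
τ_max > 403 MPa → exceeds allowable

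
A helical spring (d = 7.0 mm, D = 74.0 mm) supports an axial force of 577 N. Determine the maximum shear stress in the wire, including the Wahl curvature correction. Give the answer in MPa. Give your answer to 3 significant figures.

Spring index C = D/d = 74.0/7.0 = 10.5714
K_W = (4C−1)/(4C−4) + 0.615/C = 41.286/38.286 + 0.0582 = 1.1365
τ₀ = 8FD/(πd³) = 8·577·74.0/(π·7.0³) = 341584/1077.6 = 317 MPa
τ_max = K·τ₀ = 1.1365 × 317 = 360.28 MPa

360 MPa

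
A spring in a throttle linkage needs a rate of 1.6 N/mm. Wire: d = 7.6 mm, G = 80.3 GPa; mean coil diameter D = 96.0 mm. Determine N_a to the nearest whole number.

24

N_a = Gd⁴/(8D³k) = (80.3×10³ × 7.6⁴)/(8 × 96.0³ × 1.6)
    = 2.67898e+08 / 1.13246e+07 = 23.66 → 24 coils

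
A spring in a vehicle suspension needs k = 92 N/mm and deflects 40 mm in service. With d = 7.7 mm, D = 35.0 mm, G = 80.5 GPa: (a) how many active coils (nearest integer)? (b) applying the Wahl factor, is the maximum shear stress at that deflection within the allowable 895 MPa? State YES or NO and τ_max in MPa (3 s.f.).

N_a = Gd⁴/(8D³k) = (80.5×10³)(7.7⁴)/(8·35.0³·92) = 8.968 → N_a = 9
Actual rate k = Gd⁴/(8D³·9) = 91.669 N/mm
Working load F = kδ = 91.669·40 = 3666.8 N
C = 35.0/7.7 = 4.5455; K_W = (4C−1)/(4C−4)+0.615/C = 1.3468
τ_max = K_W·8FD/(πd³) = 1.3468·715.84 = 964.13 MPa
τ_max > 895 MPa → exceeds allowable

(a) 9 coils; (b) NO, τ_max = 964 MPa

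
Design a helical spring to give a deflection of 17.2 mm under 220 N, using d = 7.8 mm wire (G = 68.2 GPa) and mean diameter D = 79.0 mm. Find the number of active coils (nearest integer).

5

Required rate k = F/δ = 220/17.2 = 12.791 N/mm
N_a = Gd⁴/(8D³k) = (68.2×10³ × 7.8⁴)/(8 × 79.0³ × 12.791)
    = 2.52443e+08 / 5.04505e+07 = 5.004 → 5 coils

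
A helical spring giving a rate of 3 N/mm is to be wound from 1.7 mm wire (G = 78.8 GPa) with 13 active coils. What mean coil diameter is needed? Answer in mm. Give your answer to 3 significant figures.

D = (Gd⁴/(8N_a·k))^(1/3) = (78.8×10³·1.7⁴/(8·13·3))^(1/3)
  = (2109.44)^(1/3) = 12.8250 mm

12.8 mm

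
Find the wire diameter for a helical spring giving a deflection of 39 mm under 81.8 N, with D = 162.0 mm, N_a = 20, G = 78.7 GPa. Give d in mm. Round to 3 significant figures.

11.6 mm

Required rate k = F/δ = 81.8/39 = 2.0974 N/mm
d = (8D³N_a·k / G)^(1/4) = (8·162.0³·20·2.0974 / (78.7×10³))^0.25
  = (18129)^0.25 = 11.6037 mm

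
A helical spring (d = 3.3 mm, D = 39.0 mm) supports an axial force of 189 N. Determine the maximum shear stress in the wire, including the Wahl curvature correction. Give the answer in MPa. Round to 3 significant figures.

586 MPa

Spring index C = D/d = 39.0/3.3 = 11.8182
K_W = (4C−1)/(4C−4) + 0.615/C = 46.273/43.273 + 0.0520 = 1.1214
τ₀ = 8FD/(πd³) = 8·189·39.0/(π·3.3³) = 58968/112.9 = 522.31 MPa
τ_max = K·τ₀ = 1.1214 × 522.31 = 585.7 MPa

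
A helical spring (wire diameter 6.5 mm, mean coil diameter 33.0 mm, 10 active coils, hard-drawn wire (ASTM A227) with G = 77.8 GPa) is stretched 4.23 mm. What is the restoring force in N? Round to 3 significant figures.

204 N

k = Gd⁴/(8D³N_a) = (77.8×10³)(6.5⁴)/(8·33.0³·10) = 48.306 N/mm
F = k·δ = 48.306 × 4.23 = 204.33 N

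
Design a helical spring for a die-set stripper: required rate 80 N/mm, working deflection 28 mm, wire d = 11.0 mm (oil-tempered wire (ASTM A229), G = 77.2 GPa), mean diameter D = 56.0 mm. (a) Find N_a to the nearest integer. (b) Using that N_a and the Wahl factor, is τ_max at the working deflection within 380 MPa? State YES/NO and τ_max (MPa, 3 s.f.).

(a) 10 coils; (b) YES, τ_max = 315 MPa

N_a = Gd⁴/(8D³k) = (77.2×10³)(11.0⁴)/(8·56.0³·80) = 10.06 → N_a = 10
Actual rate k = Gd⁴/(8D³·10) = 80.451 N/mm
Working load F = kδ = 80.451·28 = 2252.6 N
C = 56.0/11.0 = 5.0909; K_W = (4C−1)/(4C−4)+0.615/C = 1.3041
τ_max = K_W·8FD/(πd³) = 1.3041·241.35 = 314.75 MPa
τ_max ≤ 380 MPa → acceptable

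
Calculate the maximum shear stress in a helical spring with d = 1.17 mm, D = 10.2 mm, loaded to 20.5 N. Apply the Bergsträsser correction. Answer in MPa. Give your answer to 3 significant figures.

Spring index C = D/d = 10.2/1.17 = 8.7179
K_B = (4C+2)/(4C−3) = 36.872/31.872 = 1.1569
τ₀ = 8FD/(πd³) = 8·20.5·10.2/(π·1.17³) = 1672.8/5.0316 = 332.46 MPa
τ_max = K·τ₀ = 1.1569 × 332.46 = 384.61 MPa

385 MPa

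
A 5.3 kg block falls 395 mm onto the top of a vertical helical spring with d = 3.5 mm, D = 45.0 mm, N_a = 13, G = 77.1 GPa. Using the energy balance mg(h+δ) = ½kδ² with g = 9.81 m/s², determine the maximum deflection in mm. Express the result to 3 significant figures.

k = Gd⁴/(8D³N_a) = (77.1×10³)(3.5⁴)/(8·45.0³·13) = 1.2208 N/mm
W = mg = 5.3 × 9.81 = 51.993 N
½kδ² − Wδ − Wh = 0 → δ = (W + √(W² + 2kWh))/k
δ = (51.993 + √(2703.3 + 50145))/1.2208 = (51.993 + 229.89)/1.2208 = 230.89 mm

231 mm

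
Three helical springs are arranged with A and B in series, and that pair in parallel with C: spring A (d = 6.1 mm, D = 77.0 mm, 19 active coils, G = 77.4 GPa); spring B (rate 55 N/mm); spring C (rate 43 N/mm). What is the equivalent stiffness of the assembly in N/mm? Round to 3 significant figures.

44.5 N/mm

k_A = Gd⁴/(8D³N_a) = (77.4×10³)(6.1⁴)/(8·77.0³·19) = 1.5443 N/mm
Springs A,B series: k_AB = 1/(1/1.5443+1/55) = 1.5022 N/mm; parallel with C: k_eq = 1.5022+43 = 44.502 N/mm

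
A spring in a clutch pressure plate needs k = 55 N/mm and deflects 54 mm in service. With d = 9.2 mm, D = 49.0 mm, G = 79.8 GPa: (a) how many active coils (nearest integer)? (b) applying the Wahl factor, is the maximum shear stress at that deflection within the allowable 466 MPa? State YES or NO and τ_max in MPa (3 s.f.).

(a) 11 coils; (b) NO, τ_max = 616 MPa

N_a = Gd⁴/(8D³k) = (79.8×10³)(9.2⁴)/(8·49.0³·55) = 11.04 → N_a = 11
Actual rate k = Gd⁴/(8D³·11) = 55.218 N/mm
Working load F = kδ = 55.218·54 = 2981.8 N
C = 49.0/9.2 = 5.3261; K_W = (4C−1)/(4C−4)+0.615/C = 1.2888
τ_max = K_W·8FD/(πd³) = 1.2888·477.8 = 615.81 MPa
τ_max > 466 MPa → exceeds allowable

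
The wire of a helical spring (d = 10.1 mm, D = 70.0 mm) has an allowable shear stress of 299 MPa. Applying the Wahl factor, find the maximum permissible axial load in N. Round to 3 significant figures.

C = D/d = 70.0/10.1 = 6.9307
K_W = (4C−1)/(4C−4) + 0.615/C = 26.723/23.723 + 0.0887 = 1.2152
τ_max = K·8FD/(πd³) → F_max = τ_allow·πd³/(8DK)
F_max = 299·π·10.1³/(8·70.0·1.2152) = 9.678e+05/680.51 = 1422.2 N

1420 N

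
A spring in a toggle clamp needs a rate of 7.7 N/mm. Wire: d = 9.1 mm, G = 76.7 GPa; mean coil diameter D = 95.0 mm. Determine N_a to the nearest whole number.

10

N_a = Gd⁴/(8D³k) = (76.7×10³ × 9.1⁴)/(8 × 95.0³ × 7.7)
    = 5.2597e+08 / 5.28143e+07 = 9.959 → 10 coils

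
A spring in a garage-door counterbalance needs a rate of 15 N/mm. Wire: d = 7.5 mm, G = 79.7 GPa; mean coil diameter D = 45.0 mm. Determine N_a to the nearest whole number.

23

N_a = Gd⁴/(8D³k) = (79.7×10³ × 7.5⁴)/(8 × 45.0³ × 15)
    = 2.52176e+08 / 1.0935e+07 = 23.06 → 23 coils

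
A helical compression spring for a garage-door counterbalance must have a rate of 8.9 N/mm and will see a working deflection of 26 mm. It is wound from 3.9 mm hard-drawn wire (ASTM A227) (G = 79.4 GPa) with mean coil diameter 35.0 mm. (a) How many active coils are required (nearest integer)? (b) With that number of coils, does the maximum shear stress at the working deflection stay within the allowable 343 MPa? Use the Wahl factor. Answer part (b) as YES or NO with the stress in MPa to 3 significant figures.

N_a = Gd⁴/(8D³k) = (79.4×10³)(3.9⁴)/(8·35.0³·8.9) = 6.017 → N_a = 6
Actual rate k = Gd⁴/(8D³·6) = 8.9255 N/mm
Working load F = kδ = 8.9255·26 = 232.06 N
C = 35.0/3.9 = 8.9744; K_W = (4C−1)/(4C−4)+0.615/C = 1.1626
τ_max = K_W·8FD/(πd³) = 1.1626·348.68 = 405.36 MPa
τ_max > 343 MPa → exceeds allowable

(a) 6 coils; (b) NO, τ_max = 405 MPa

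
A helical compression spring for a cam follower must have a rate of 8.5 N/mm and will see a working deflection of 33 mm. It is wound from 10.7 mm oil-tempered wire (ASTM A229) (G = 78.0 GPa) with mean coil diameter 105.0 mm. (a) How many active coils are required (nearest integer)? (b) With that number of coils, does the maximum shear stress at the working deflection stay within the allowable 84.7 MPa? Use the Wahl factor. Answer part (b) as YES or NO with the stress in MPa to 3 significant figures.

N_a = Gd⁴/(8D³k) = (78.0×10³)(10.7⁴)/(8·105.0³·8.5) = 12.99 → N_a = 13
Actual rate k = Gd⁴/(8D³·13) = 8.4924 N/mm
Working load F = kδ = 8.4924·33 = 280.25 N
C = 105.0/10.7 = 9.8131; K_W = (4C−1)/(4C−4)+0.615/C = 1.1478
τ_max = K_W·8FD/(πd³) = 1.1478·61.167 = 70.206 MPa
τ_max ≤ 84.7 MPa → acceptable

(a) 13 coils; (b) YES, τ_max = 70.2 MPa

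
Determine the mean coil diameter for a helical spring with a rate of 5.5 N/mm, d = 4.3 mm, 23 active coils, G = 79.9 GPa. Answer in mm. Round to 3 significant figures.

D = (Gd⁴/(8N_a·k))^(1/3) = (79.9×10³·4.3⁴/(8·23·5.5))^(1/3)
  = (26992.3)^(1/3) = 29.9972 mm

30.0 mm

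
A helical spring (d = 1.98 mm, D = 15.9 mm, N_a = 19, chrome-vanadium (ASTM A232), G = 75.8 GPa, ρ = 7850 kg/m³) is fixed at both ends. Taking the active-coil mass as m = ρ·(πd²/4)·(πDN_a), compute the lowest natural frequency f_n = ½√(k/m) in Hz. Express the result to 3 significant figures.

144 Hz

k = Gd⁴/(8D³N_a) = (75.8×10³)(1.98⁴)/(8·15.9³·19) = 1.9068 N/mm = 1906.8 N/m
Wire length L = πDN_a = π·15.9·19 = 949.08 mm
m = ρ·(πd²/4)·L = 7850 × 3.0791×10⁻⁶ m² × 0.94908 m = 0.02294 kg
f_n = ½√(k/m) = 0.5·√(1906.8/0.02294) = 0.5·√(83120) = 144.15 Hz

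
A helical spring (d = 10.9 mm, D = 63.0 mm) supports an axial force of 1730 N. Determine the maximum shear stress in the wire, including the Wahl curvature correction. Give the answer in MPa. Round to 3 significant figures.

271 MPa

Spring index C = D/d = 63.0/10.9 = 5.7798
K_W = (4C−1)/(4C−4) + 0.615/C = 22.119/19.119 + 0.1064 = 1.2633
τ₀ = 8FD/(πd³) = 8·1730·63.0/(π·10.9³) = 871920/4068.5 = 214.31 MPa
τ_max = K·τ₀ = 1.2633 × 214.31 = 270.74 MPa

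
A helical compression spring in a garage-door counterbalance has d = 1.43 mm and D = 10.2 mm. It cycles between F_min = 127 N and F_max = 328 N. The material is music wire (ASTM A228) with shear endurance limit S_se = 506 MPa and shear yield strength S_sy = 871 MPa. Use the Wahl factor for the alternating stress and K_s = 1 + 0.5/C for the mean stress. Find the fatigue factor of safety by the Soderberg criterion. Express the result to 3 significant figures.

C = D/d = 10.2/1.43 = 7.1329; K_W = (4C−1)/(4C−4)+0.615/C = 1.2085; K_s = 1+0.5/C = 1.0701
F_a = (F_max−F_min)/2 = 100.5 N; F_m = (F_max+F_min)/2 = 227.5 N
τ_a = K_W·8F_aD/(πd³) = 1.2085 × 892.68 = 1078.8 MPa
τ_m = K_s·8F_mD/(πd³) = 1.0701 × 2020.8 = 2162.4 MPa
Soderberg: 1/n_f = τ_a/S_se + τ_m/S_sy = 1078.8/506 + 2162.4/871 = 2.13206 + 2.48267 = 4.6147
n_f = 1/4.6147 = 0.2167

0.217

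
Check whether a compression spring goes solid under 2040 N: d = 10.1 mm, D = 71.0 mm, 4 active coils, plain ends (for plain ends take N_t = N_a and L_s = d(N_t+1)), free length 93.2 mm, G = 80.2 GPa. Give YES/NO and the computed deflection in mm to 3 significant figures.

k = Gd⁴/(8D³N_a) = (80.2×10³)(10.1⁴)/(8·71.0³·4) = 72.868 N/mm
N_t = 4; L_s = 10.1·5 = 50.5 mm; δ_solid = L₀ − L_s = 93.2 − 50.5 = 42.7 mm
δ = F/k = 2040/72.868 = 27.996 mm
δ < δ_solid → spring does not go solid

NO, δ = 28.0 mm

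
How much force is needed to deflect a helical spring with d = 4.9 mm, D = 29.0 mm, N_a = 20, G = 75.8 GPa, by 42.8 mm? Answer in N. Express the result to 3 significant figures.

k = Gd⁴/(8D³N_a) = (75.8×10³)(4.9⁴)/(8·29.0³·20) = 11.198 N/mm
F = k·δ = 11.198 × 42.8 = 479.27 N

479 N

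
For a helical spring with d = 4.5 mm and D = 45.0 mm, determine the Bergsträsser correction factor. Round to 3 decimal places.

1.135

C = D/d = 45.0/4.5 = 10.0000
K_B = (4C+2)/(4C−3) = 42.000/37.000 = 1.1351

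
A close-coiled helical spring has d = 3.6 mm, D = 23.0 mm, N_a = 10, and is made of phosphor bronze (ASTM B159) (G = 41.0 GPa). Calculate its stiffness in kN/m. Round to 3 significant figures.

k = Gd⁴/(8D³N_a) = (41.0×10³ × 3.6⁴) / (8 × 23.0³ × 10)
  = 6.88643e+06 / 973360 = 7.0749 N/mm

7.07 kN/m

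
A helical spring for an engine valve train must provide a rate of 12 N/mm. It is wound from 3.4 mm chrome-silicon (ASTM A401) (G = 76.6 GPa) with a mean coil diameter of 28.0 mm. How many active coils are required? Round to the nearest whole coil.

N_a = Gd⁴/(8D³k) = (76.6×10³ × 3.4⁴)/(8 × 28.0³ × 12)
    = 1.02363e+07 / 2.10739e+06 = 4.857 → 5 coils

5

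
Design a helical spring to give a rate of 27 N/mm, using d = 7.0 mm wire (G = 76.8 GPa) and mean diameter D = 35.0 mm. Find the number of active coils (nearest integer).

20

N_a = Gd⁴/(8D³k) = (76.8×10³ × 7.0⁴)/(8 × 35.0³ × 27)
    = 1.84397e+08 / 9.261e+06 = 19.91 → 20 coils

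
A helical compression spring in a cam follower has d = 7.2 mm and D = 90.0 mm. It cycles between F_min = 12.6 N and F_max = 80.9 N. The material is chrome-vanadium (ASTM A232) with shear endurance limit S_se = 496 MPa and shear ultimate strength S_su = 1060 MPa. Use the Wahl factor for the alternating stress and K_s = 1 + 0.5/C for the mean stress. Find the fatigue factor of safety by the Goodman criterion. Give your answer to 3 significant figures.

13.3

C = D/d = 90.0/7.2 = 12.5000; K_W = (4C−1)/(4C−4)+0.615/C = 1.1144; K_s = 1+0.5/C = 1.0400
F_a = (F_max−F_min)/2 = 34.15 N; F_m = (F_max+F_min)/2 = 46.75 N
τ_a = K_W·8F_aD/(πd³) = 1.1144 × 20.969 = 23.368 MPa
τ_m = K_s·8F_mD/(πd³) = 1.0400 × 28.706 = 29.854 MPa
Goodman: 1/n_f = τ_a/S_se + τ_m/S_su = 23.368/496 + 29.854/1060 = 0.04711 + 0.02816 = 0.075277
n_f = 1/0.075277 = 13.28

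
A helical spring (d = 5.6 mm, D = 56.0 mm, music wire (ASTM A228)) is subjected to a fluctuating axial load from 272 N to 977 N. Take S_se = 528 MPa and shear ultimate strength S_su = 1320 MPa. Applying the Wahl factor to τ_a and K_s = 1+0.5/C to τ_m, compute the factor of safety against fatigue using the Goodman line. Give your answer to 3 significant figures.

C = D/d = 56.0/5.6 = 10.0000; K_W = (4C−1)/(4C−4)+0.615/C = 1.1448; K_s = 1+0.5/C = 1.0500
F_a = (F_max−F_min)/2 = 352.5 N; F_m = (F_max+F_min)/2 = 624.5 N
τ_a = K_W·8F_aD/(πd³) = 1.1448 × 286.24 = 327.69 MPa
τ_m = K_s·8F_mD/(πd³) = 1.0500 × 507.1 = 532.46 MPa
Goodman: 1/n_f = τ_a/S_se + τ_m/S_su = 327.69/528 + 532.46/1320 = 0.62063 + 0.40338 = 1.024
n_f = 1/1.024 = 0.9766

0.977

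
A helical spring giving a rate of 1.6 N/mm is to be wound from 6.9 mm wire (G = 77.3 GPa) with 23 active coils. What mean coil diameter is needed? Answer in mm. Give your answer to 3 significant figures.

84.1 mm

D = (Gd⁴/(8N_a·k))^(1/3) = (77.3×10³·6.9⁴/(8·23·1.6))^(1/3)
  = (595166)^(1/3) = 84.1161 mm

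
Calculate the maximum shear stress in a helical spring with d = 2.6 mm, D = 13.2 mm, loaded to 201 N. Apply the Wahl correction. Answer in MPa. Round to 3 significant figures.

Spring index C = D/d = 13.2/2.6 = 5.0769
K_W = (4C−1)/(4C−4) + 0.615/C = 19.308/16.308 + 0.1211 = 1.3051
τ₀ = 8FD/(πd³) = 8·201·13.2/(π·2.6³) = 21225.6/55.217 = 384.41 MPa
τ_max = K·τ₀ = 1.3051 × 384.41 = 501.69 MPa

502 MPa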